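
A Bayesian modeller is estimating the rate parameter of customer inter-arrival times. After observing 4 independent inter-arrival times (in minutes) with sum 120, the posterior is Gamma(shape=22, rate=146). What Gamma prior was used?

Gamma(shape=18, rate=26)

Gamma–exponential conjugacy: posterior shape = α + n, posterior rate = β + Σtᵢ.
So α = 22 − 4 = 18 and β = 146 − 120 = 26.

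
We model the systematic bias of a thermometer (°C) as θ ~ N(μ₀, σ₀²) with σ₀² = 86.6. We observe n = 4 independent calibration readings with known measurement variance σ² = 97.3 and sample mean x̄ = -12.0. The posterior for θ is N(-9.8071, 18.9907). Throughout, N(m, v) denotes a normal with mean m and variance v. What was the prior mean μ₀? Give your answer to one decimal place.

With known observation variance, the Normal–Normal posterior has precision τ_n = τ₀ + n/σ² and mean μ_n = (τ₀μ₀ + (n/σ²)x̄)/τ_n.
Here τ₀ = 1/86.6 = 0.011547 and τ_data = 4/97.3 = 0.041110, so τ_n = 0.052657.
Rearranging for μ₀: μ₀ = (μ_n·τ_n − τ_data·x̄)/τ₀ = (-9.8071·0.052657 − 0.041110·-12.0) / 0.011547 = -0.023092/0.011547 ≈ -2.0.

μ₀ = -2.0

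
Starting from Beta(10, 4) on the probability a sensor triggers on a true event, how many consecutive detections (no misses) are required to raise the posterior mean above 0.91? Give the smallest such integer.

After k detections and 0 misses the posterior is Beta(10+k, 4), with mean (10+k)/(10+4+k).
Set (10+k)/(14+k) > 0.91 and solve: k > (0.91·14 − 10)/(1 − 0.91) = 30.444.
The smallest integer exceeding 30.444 is 31.

k = 31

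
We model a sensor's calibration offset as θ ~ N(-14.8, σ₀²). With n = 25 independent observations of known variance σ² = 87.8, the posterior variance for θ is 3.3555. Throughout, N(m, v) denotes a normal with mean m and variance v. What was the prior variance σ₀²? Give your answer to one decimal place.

Posterior precision equals prior precision plus data precision: 1/σ_n² = 1/σ₀² + n/σ².
So 1/σ₀² = 1/3.3555 − 25/87.8 = 0.298018 − 0.284738 = 0.013280.
Hence σ₀² = 1/0.013280 ≈ 75.3.

σ₀² = 75.3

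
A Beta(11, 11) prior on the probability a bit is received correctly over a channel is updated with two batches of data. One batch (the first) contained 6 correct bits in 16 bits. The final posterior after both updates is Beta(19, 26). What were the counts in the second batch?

Sequential conjugate updates are equivalent to a single update on the pooled data, so total successes = posterior α − prior α and total failures = posterior β − prior β.
Total across both batches: 19−11=8 correct bits, 26−11=15 errors.
Subtract the first batch: 8−6=2 correct bits and 15−10=5 errors.

2 correct bits and 5 errors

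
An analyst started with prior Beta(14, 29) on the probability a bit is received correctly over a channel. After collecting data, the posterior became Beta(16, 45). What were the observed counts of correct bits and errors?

2 correct bits and 16 errors

Beta is conjugate to the binomial likelihood: posterior = Beta(α+s, β+f).
Match parameters: s=16−14=2, f=45−29=16.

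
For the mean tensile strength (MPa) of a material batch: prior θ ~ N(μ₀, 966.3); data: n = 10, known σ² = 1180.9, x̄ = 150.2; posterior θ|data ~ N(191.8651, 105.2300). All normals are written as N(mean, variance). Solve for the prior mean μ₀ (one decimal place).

With known observation variance, the Normal–Normal posterior has precision τ_n = τ₀ + n/σ² and mean μ_n = (τ₀μ₀ + (n/σ²)x̄)/τ_n.
Here τ₀ = 1/966.3 = 0.001035 and τ_data = 10/1180.9 = 0.008468, so τ_n = 0.009503.
Rearranging for μ₀: μ₀ = (μ_n·τ_n − τ_data·x̄)/τ₀ = (191.8651·0.009503 − 0.008468·150.2) / 0.001035 = 0.551400/0.001035 ≈ 532.8.

μ₀ = 532.8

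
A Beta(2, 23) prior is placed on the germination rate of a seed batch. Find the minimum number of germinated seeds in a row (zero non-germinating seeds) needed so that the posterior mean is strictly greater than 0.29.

k = 8

After k germinated seeds and 0 non-germinating seeds the posterior is Beta(2+k, 23), with mean (2+k)/(2+23+k).
Set (2+k)/(25+k) > 0.29 and solve: k > (0.29·25 − 2)/(1 − 0.29) = 7.394.
The smallest integer exceeding 7.394 is 8, and checking k=8: (10)/(33) = 0.3030 > 0.29.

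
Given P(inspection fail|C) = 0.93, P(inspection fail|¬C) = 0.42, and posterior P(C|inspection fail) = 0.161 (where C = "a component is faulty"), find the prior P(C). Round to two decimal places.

In odds form, posterior odds = prior odds × likelihood ratio, so prior odds = posterior odds ÷ LR.
Posterior odds = 0.161/(1−0.161) = 0.1919. LR = 0.93/0.42 = 2.2143.
Prior odds = 0.1919/2.2143 = 0.0867, so P(C) = 0.0867/(1+0.0867) ≈ 0.08.

P(C) = 0.08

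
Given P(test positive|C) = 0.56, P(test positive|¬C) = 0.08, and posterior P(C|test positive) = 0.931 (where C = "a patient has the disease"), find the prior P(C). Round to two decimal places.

In odds form, posterior odds = prior odds × likelihood ratio, so prior odds = posterior odds ÷ LR.
Posterior odds = 0.931/(1−0.931) = 13.4928. LR = 0.56/0.08 = 7.0000.
Prior odds = 13.4928/7.0000 = 1.9275, so P(C) = 1.9275/(1+1.9275) ≈ 0.66.

P(C) = 0.66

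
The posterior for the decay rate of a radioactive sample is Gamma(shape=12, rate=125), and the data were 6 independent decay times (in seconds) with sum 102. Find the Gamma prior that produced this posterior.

Gamma(shape=6, rate=23)

For an exponential likelihood with a Gamma(α, β) prior on the rate, n observations with total T give posterior Gamma(α+n, β+T).
So α = 12 − 6 = 6 and β = 125 − 102 = 23.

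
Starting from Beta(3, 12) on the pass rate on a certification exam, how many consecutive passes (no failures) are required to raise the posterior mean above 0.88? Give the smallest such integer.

k = 86

After k passes and 0 failures the posterior is Beta(3+k, 12), with mean (3+k)/(3+12+k).
Set (3+k)/(15+k) > 0.88 and solve: k > (0.88·15 − 3)/(1 − 0.88) = 85.000.
The smallest integer exceeding 85.000 is 86, and checking k=86: (89)/(101) = 0.8812 > 0.88.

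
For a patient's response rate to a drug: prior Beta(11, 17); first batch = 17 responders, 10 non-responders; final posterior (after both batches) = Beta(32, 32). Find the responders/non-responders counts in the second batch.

4 responders and 5 non-responders

Sequential conjugate updates are equivalent to a single update on the pooled data, so total successes = posterior α − prior α and total failures = posterior β − prior β.
Total across both batches: 32−11=21 responders, 32−17=15 non-responders.
Subtract the first batch: 21−17=4 responders and 15−10=5 non-responders.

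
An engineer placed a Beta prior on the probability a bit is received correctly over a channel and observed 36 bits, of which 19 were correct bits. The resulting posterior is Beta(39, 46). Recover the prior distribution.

Beta(20, 29)

Beta is conjugate to the binomial likelihood: posterior = Beta(α+s, β+f).
Subtract the data counts: 39−19=20, 46−17=29.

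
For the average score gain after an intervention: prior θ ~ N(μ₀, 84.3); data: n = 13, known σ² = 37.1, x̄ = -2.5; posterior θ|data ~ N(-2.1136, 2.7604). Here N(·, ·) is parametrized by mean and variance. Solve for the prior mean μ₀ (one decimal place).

μ₀ = 9.3

With known observation variance, the Normal–Normal posterior has precision τ_n = τ₀ + n/σ² and mean μ_n = (τ₀μ₀ + (n/σ²)x̄)/τ_n.
Here τ₀ = 1/84.3 = 0.011862 and τ_data = 13/37.1 = 0.350404, so τ_n = 0.362266.
Rearranging for μ₀: μ₀ = (μ_n·τ_n − τ_data·x̄)/τ₀ = (-2.1136·0.362266 − 0.350404·-2.5) / 0.011862 = 0.110325/0.011862 ≈ 9.3.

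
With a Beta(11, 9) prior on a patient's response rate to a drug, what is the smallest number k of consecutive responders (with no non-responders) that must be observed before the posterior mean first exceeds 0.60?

After k responders and 0 non-responders the posterior is Beta(11+k, 9), with mean (11+k)/(11+9+k).
Set (11+k)/(20+k) > 0.60 and solve: k > (0.60·20 − 11)/(1 − 0.60) = 2.500.
The smallest integer exceeding 2.500 is 3, and checking k=3: (14)/(23) = 0.6087 > 0.60.

k = 3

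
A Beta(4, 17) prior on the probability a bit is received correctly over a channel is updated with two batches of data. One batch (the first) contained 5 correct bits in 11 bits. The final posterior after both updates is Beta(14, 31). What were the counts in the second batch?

Because Beta–binomial updating is additive in the counts, the combined data contributed (α_post−α_prior, β_post−β_prior) successes and failures.
Total across both batches: 14−4=10 correct bits, 31−17=14 errors.
Subtract the first batch: 10−5=5 correct bits and 14−6=8 errors.

5 correct bits and 8 errors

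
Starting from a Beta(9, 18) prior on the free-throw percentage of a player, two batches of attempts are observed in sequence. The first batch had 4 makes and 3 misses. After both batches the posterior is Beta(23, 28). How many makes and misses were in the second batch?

Because Beta–binomial updating is additive in the counts, the combined data contributed (α_post−α_prior, β_post−β_prior) successes and failures.
Total across both batches: 23−9=14 makes, 28−18=10 misses.
Subtract the first batch: 14−4=10 makes and 10−3=7 misses.

10 makes and 7 misses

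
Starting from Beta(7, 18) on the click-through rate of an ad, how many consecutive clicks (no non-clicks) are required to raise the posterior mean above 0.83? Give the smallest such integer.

k = 81

After k clicks and 0 non-clicks the posterior is Beta(7+k, 18), with mean (7+k)/(7+18+k).
Set (7+k)/(25+k) > 0.83 and solve: k > (0.83·25 − 7)/(1 − 0.83) = 80.882.
The smallest integer exceeding 80.882 is 81.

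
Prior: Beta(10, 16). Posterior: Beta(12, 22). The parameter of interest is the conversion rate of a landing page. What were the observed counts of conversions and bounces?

2 conversions and 6 bounces

Under Beta–binomial conjugacy the posterior parameters are (a+s, b+f).
So s = 12 − 10 = 2 and f = 22 − 16 = 6.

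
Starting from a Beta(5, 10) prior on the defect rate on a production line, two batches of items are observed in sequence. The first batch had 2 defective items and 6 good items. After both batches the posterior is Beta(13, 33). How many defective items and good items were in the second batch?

6 defective items and 17 good items

Sequential conjugate updates are equivalent to a single update on the pooled data, so total successes = posterior α − prior α and total failures = posterior β − prior β.
Total across both batches: 13−5=8 defective items, 33−10=23 good items.
Subtract the first batch: 8−2=6 defective items and 23−6=17 good items.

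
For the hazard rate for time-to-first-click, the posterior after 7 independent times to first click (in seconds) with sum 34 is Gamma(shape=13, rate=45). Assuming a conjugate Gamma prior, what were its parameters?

Gamma–exponential conjugacy: posterior shape = α + n, posterior rate = β + Σtᵢ.
So α = 13 − 7 = 6 and β = 45 − 34 = 11.

Gamma(shape=6, rate=11)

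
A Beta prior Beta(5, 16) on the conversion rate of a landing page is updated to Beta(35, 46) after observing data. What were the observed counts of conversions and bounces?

Under Beta–binomial conjugacy the posterior parameters are (a+s, b+f).
Match parameters: s=35−5=30, f=46−16=30.

30 conversions and 30 bounces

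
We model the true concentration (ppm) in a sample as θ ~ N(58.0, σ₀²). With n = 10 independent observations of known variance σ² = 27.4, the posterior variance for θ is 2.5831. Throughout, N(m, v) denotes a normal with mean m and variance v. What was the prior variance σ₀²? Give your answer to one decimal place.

For the Normal–Normal model with known σ², precisions add: τ_n = τ₀ + n/σ².
So 1/σ₀² = 1/2.5831 − 10/27.4 = 0.387132 − 0.364964 = 0.022168.
Hence σ₀² = 1/0.022168 ≈ 45.1.

σ₀² = 45.1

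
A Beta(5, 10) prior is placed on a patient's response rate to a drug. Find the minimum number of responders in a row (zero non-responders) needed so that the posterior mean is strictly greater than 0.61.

k = 11

After k responders and 0 non-responders the posterior is Beta(5+k, 10), with mean (5+k)/(5+10+k).
Set (5+k)/(15+k) > 0.61 and solve: k > (0.61·15 − 5)/(1 − 0.61) = 10.641.
The smallest integer exceeding 10.641 is 11, and checking k=11: (16)/(26) = 0.6154 > 0.61.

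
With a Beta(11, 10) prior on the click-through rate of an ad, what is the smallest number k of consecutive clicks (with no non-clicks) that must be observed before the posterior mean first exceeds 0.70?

k = 13

After k clicks and 0 non-clicks the posterior is Beta(11+k, 10), with mean (11+k)/(11+10+k).
Set (11+k)/(21+k) > 0.70 and solve: k > (0.70·21 − 11)/(1 − 0.70) = 12.333.
The smallest integer exceeding 12.333 is 13, and checking k=13: (24)/(34) = 0.7059 > 0.70.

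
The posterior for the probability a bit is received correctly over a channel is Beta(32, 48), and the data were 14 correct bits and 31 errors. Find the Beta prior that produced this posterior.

A Beta(a, b) prior with s successes and f failures in binomial data gives a Beta(a+s, b+f) posterior.
Subtract the data counts: 32−14=18, 48−31=17.

Beta(18, 17)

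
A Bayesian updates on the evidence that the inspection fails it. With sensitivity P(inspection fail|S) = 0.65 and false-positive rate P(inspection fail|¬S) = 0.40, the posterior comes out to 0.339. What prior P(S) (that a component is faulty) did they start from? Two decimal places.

Bayes' rule in odds form gives O(S|E) = O(S)·[P(E|S)/P(E|¬S)], hence O(S) = O(S|E)/LR.
Posterior odds = 0.339/(1−0.339) = 0.5129. LR = 0.65/0.40 = 1.6250.
Prior odds = 0.5129/1.6250 = 0.3156, so P(S) = 0.3156/(1+0.3156) ≈ 0.24.

P(S) = 0.24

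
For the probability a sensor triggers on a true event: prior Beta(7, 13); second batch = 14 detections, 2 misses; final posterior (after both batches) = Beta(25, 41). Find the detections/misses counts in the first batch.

4 detections and 26 misses

Sequential conjugate updates are equivalent to a single update on the pooled data, so total successes = posterior α − prior α and total failures = posterior β − prior β.
Total across both batches: 25−7=18 detections, 41−13=28 misses.
Subtract the second batch: 18−14=4 detections and 28−2=26 misses.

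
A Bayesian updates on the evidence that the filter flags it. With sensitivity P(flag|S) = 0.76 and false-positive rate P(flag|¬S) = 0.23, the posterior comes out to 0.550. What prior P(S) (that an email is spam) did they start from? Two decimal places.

Bayes' rule in odds form gives O(S|E) = O(S)·[P(E|S)/P(E|¬S)], hence O(S) = O(S|E)/LR.
Posterior odds = 0.550/(1−0.550) = 1.2222. LR = 0.76/0.23 = 3.3043.
Prior odds = 1.2222/3.3043 = 0.3699, so P(S) = 0.3699/(1+0.3699) ≈ 0.27.

P(S) = 0.27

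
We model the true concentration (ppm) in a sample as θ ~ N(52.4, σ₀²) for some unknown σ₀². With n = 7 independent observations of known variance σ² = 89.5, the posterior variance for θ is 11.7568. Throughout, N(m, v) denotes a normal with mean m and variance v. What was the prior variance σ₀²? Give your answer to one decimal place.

σ₀² = 146.1

For the Normal–Normal model with known σ², precisions add: τ_n = τ₀ + n/σ².
So 1/σ₀² = 1/11.7568 − 7/89.5 = 0.085057 − 0.078212 = 0.006845.
Hence σ₀² = 1/0.006845 ≈ 146.1.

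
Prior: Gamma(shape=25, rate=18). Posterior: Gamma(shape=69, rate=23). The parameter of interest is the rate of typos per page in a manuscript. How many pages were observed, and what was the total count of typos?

A Gamma(α, β) prior (rate parametrization) on a Poisson rate with n observations summing to S gives posterior Gamma(α+S, β+n).
Matching: Σxᵢ = 69 − 25 = 44 and n = 23 − 18 = 5.

n = 5 pages with total 44 typos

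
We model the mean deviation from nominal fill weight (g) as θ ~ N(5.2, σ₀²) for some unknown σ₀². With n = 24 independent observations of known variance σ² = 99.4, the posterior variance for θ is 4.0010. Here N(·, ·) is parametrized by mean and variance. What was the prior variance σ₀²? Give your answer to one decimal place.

Posterior precision equals prior precision plus data precision: 1/σ_n² = 1/σ₀² + n/σ².
So 1/σ₀² = 1/4.0010 − 24/99.4 = 0.249938 − 0.241449 = 0.008489.
Hence σ₀² = 1/0.008489 ≈ 117.8.

σ₀² = 117.8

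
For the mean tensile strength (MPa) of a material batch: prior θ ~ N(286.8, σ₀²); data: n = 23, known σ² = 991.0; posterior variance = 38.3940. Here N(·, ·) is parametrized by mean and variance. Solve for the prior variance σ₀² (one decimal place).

Posterior precision equals prior precision plus data precision: 1/σ_n² = 1/σ₀² + n/σ².
So 1/σ₀² = 1/38.3940 − 23/991.0 = 0.026046 − 0.023209 = 0.002837.
Hence σ₀² = 1/0.002837 ≈ 352.5.

σ₀² = 352.5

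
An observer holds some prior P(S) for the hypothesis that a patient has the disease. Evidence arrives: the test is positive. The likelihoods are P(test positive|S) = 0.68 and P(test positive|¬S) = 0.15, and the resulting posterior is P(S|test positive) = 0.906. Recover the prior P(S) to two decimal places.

P(S) = 0.68

Bayes' rule in odds form gives O(S|E) = O(S)·[P(E|S)/P(E|¬S)], hence O(S) = O(S|E)/LR.
Posterior odds = 0.906/(1−0.906) = 9.6383. LR = 0.68/0.15 = 4.5333.
Prior odds = 9.6383/4.5333 = 2.1261, so P(S) = 2.1261/(1+2.1261) ≈ 0.68.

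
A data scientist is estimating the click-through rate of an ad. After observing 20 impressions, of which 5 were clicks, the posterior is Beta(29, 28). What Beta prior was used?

A Beta(a, b) prior with s successes and f failures in binomial data gives a Beta(a+s, b+f) posterior.
Subtract the data counts: 29−5=24, 28−15=13.

Beta(24, 13)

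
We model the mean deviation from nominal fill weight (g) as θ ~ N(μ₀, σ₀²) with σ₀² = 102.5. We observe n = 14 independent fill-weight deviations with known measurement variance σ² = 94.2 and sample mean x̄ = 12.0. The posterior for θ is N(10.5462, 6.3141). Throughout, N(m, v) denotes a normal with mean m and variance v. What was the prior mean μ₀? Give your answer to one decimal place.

With known observation variance, the Normal–Normal posterior has precision τ_n = τ₀ + n/σ² and mean μ_n = (τ₀μ₀ + (n/σ²)x̄)/τ_n.
Here τ₀ = 1/102.5 = 0.009756 and τ_data = 14/94.2 = 0.148620, so τ_n = 0.158376.
Rearranging for μ₀: μ₀ = (μ_n·τ_n − τ_data·x̄)/τ₀ = (10.5462·0.158376 − 0.148620·12.0) / 0.009756 = -0.113175/0.009756 ≈ -11.6.

μ₀ = -11.6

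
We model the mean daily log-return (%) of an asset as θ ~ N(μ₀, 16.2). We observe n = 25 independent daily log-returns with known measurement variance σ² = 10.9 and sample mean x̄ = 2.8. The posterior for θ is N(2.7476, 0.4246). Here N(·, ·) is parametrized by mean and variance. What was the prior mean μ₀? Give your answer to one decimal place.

The posterior mean is a precision-weighted average: μ_n = (τ₀μ₀ + τ_data·x̄)/(τ₀+τ_data), with τ₀=1/σ₀² and τ_data=n/σ².
Here τ₀ = 1/16.2 = 0.061728 and τ_data = 25/10.9 = 2.293578, so τ_n = 2.355306.
Rearranging for μ₀: μ₀ = (μ_n·τ_n − τ_data·x̄)/τ₀ = (2.7476·2.355306 − 2.293578·2.8) / 0.061728 = 0.049420/0.061728 ≈ 0.8.

μ₀ = 0.8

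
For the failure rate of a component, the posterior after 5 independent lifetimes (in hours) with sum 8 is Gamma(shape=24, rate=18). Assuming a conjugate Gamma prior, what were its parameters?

For an exponential likelihood with a Gamma(α, β) prior on the rate, n observations with total T give posterior Gamma(α+n, β+T).
So α = 24 − 5 = 19 and β = 18 − 8 = 10.

Gamma(shape=19, rate=10)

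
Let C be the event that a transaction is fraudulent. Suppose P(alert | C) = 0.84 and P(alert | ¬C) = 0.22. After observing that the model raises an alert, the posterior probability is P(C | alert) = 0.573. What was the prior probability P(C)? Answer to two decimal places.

P(C) = 0.26

In odds form, posterior odds = prior odds × likelihood ratio, so prior odds = posterior odds ÷ LR.
Posterior odds = 0.573/(1−0.573) = 1.3419. LR = 0.84/0.22 = 3.8182.
Prior odds = 1.3419/3.8182 = 0.3514, so P(C) = 0.3514/(1+0.3514) ≈ 0.26.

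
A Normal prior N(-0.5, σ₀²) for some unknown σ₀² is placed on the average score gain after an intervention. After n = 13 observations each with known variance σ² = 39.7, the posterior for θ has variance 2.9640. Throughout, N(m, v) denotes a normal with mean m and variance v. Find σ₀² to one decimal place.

For the Normal–Normal model with known σ², precisions add: τ_n = τ₀ + n/σ².
So 1/σ₀² = 1/2.9640 − 13/39.7 = 0.337382 − 0.327456 = 0.009926.
Hence σ₀² = 1/0.009926 ≈ 100.7.

σ₀² = 100.7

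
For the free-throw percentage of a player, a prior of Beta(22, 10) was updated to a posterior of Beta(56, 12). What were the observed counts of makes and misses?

A Beta(α, β) prior with s successes and f failures in binomial data gives a Beta(α+s, β+f) posterior.
So s = 56 − 22 = 34 and f = 12 − 10 = 2.

34 makes and 2 misses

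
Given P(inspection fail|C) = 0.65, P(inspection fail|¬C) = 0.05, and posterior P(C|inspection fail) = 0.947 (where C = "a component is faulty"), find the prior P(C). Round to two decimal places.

P(C) = 0.58

In odds form, posterior odds = prior odds × likelihood ratio, so prior odds = posterior odds ÷ LR.
Posterior odds = 0.947/(1−0.947) = 17.8679. LR = 0.65/0.05 = 13.0000.
Prior odds = 17.8679/13.0000 = 1.3745, so P(C) = 1.3745/(1+1.3745) ≈ 0.58.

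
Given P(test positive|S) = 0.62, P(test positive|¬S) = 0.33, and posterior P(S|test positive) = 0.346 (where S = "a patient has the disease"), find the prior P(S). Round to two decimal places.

Bayes' rule in odds form gives O(S|E) = O(S)·[P(E|S)/P(E|¬S)], hence O(S) = O(S|E)/LR.
Posterior odds = 0.346/(1−0.346) = 0.5291. LR = 0.62/0.33 = 1.8788.
Prior odds = 0.5291/1.8788 = 0.2816, so P(S) = 0.2816/(1+0.2816) ≈ 0.22.

P(S) = 0.22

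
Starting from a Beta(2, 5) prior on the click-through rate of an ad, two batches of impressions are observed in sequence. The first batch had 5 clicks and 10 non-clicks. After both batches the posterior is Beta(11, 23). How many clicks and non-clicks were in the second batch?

4 clicks and 8 non-clicks

Because Beta–binomial updating is additive in the counts, the combined data contributed (α_post−α_prior, β_post−β_prior) successes and failures.
Total across both batches: 11−2=9 clicks, 23−5=18 non-clicks.
Subtract the first batch: 9−5=4 clicks and 18−10=8 non-clicks.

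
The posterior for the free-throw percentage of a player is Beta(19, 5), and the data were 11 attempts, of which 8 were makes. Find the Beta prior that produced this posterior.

Under Beta–binomial conjugacy the posterior parameters are (a+s, b+f).
Subtract the data counts: 19−8=11, 5−3=2.

Beta(11, 2)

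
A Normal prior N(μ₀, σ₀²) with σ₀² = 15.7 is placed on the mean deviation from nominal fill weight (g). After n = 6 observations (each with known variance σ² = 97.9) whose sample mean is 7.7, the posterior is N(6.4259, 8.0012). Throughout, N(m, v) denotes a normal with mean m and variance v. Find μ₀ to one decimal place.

The posterior mean is a precision-weighted average: μ_n = (τ₀μ₀ + τ_data·x̄)/(τ₀+τ_data), with τ₀=1/σ₀² and τ_data=n/σ².
Here τ₀ = 1/15.7 = 0.063694 and τ_data = 6/97.9 = 0.061287, so τ_n = 0.124981.
Rearranging for μ₀: μ₀ = (μ_n·τ_n − τ_data·x̄)/τ₀ = (6.4259·0.124981 − 0.061287·7.7) / 0.063694 = 0.331206/0.063694 ≈ 5.2.

μ₀ = 5.2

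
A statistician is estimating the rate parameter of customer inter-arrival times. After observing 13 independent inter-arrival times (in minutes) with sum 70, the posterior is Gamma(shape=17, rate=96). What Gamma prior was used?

Gamma(shape=4, rate=26)

For an exponential likelihood with a Gamma(α, β) prior on the rate, n observations with total T give posterior Gamma(α+n, β+T).
So α = 17 − 13 = 4 and β = 96 − 70 = 26.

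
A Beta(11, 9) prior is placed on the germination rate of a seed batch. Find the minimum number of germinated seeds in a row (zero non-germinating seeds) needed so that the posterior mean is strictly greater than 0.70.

After k germinated seeds and 0 non-germinating seeds the posterior is Beta(11+k, 9), with mean (11+k)/(11+9+k).
Set (11+k)/(20+k) > 0.70 and solve: k > (0.70·20 − 11)/(1 − 0.70) = 10.000.
The smallest integer exceeding 10.000 is 11, and checking k=11: (22)/(31) = 0.7097 > 0.70.

k = 11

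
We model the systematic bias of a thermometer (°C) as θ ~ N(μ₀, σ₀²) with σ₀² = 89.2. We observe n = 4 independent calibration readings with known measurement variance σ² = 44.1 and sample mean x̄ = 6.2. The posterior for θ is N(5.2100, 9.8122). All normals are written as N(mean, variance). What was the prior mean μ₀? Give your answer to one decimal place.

μ₀ = -2.8

The posterior mean is a precision-weighted average: μ_n = (τ₀μ₀ + τ_data·x̄)/(τ₀+τ_data), with τ₀=1/σ₀² and τ_data=n/σ².
Here τ₀ = 1/89.2 = 0.011211 and τ_data = 4/44.1 = 0.090703, so τ_n = 0.101914.
Rearranging for μ₀: μ₀ = (μ_n·τ_n − τ_data·x̄)/τ₀ = (5.2100·0.101914 − 0.090703·6.2) / 0.011211 = -0.031387/0.011211 ≈ -2.8.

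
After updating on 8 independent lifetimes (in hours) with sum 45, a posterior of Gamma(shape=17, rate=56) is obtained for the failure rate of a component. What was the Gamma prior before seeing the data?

Gamma(shape=9, rate=11)

For an exponential likelihood with a Gamma(α, β) prior on the rate, n observations with total T give posterior Gamma(α+n, β+T).
So α = 17 − 8 = 9 and β = 56 − 45 = 11.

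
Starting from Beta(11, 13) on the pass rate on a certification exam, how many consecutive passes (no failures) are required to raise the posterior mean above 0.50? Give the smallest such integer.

After k passes and 0 failures the posterior is Beta(11+k, 13), with mean (11+k)/(11+13+k).
Set (11+k)/(24+k) > 0.50 and solve: k > (0.50·24 − 11)/(1 − 0.50) = 2.000.
The smallest integer exceeding 2.000 is 3.

k = 3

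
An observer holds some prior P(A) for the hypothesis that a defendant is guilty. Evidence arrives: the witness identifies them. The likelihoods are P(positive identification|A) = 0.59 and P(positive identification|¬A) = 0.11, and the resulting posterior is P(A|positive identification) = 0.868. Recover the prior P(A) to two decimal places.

P(A) = 0.55

Bayes' rule in odds form gives O(A|E) = O(A)·[P(E|A)/P(E|¬A)], hence O(A) = O(A|E)/LR.
Posterior odds = 0.868/(1−0.868) = 6.5758. LR = 0.59/0.11 = 5.3636.
Prior odds = 6.5758/5.3636 = 1.2260, so P(A) = 1.2260/(1+1.2260) ≈ 0.55.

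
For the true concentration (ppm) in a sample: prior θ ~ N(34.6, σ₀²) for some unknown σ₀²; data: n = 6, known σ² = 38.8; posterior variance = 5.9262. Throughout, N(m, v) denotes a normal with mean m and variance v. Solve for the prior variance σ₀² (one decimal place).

σ₀² = 70.9

Posterior precision equals prior precision plus data precision: 1/σ_n² = 1/σ₀² + n/σ².
So 1/σ₀² = 1/5.9262 − 6/38.8 = 0.168742 − 0.154639 = 0.014103.
Hence σ₀² = 1/0.014103 ≈ 70.9.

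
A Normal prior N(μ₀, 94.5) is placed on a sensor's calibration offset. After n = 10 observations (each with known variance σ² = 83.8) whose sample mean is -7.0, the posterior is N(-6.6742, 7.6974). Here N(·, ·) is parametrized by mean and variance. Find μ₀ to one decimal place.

μ₀ = -3.0

The posterior mean is a precision-weighted average: μ_n = (τ₀μ₀ + τ_data·x̄)/(τ₀+τ_data), with τ₀=1/σ₀² and τ_data=n/σ².
Here τ₀ = 1/94.5 = 0.010582 and τ_data = 10/83.8 = 0.119332, so τ_n = 0.129914.
Rearranging for μ₀: μ₀ = (μ_n·τ_n − τ_data·x̄)/τ₀ = (-6.6742·0.129914 − 0.119332·-7.0) / 0.010582 = -0.031748/0.010582 ≈ -3.0.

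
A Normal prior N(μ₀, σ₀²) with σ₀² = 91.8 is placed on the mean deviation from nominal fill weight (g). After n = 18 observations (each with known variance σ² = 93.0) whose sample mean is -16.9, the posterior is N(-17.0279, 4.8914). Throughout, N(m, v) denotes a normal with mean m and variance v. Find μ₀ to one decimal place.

μ₀ = -19.3

With known observation variance, the Normal–Normal posterior has precision τ_n = τ₀ + n/σ² and mean μ_n = (τ₀μ₀ + (n/σ²)x̄)/τ_n.
Here τ₀ = 1/91.8 = 0.010893 and τ_data = 18/93.0 = 0.193548, so τ_n = 0.204441.
Rearranging for μ₀: μ₀ = (μ_n·τ_n − τ_data·x̄)/τ₀ = (-17.0279·0.204441 − 0.193548·-16.9) / 0.010893 = -0.210240/0.010893 ≈ -19.3.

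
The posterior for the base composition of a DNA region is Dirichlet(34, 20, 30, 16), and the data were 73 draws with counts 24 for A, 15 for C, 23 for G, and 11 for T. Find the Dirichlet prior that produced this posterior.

Dirichlet(10, 5, 7, 5)

For a Dirichlet(α) prior with multinomial counts c, the posterior is Dirichlet(α + c) componentwise.
Subtract each count from the matching posterior parameter: 34−24=10, 20−15=5, 30−23=7, 16−11=5.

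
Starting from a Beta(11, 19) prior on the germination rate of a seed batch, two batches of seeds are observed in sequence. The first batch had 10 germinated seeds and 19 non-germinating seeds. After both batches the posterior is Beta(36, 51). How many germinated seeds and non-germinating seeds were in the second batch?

Because Beta–binomial updating is additive in the counts, the combined data contributed (α_post−α_prior, β_post−β_prior) successes and failures.
Total across both batches: 36−11=25 germinated seeds, 51−19=32 non-germinating seeds.
Subtract the first batch: 25−10=15 germinated seeds and 32−19=13 non-germinating seeds.

15 germinated seeds and 13 non-germinating seeds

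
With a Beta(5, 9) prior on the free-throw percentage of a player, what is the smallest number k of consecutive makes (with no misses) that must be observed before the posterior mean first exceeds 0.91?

k = 87

After k makes and 0 misses the posterior is Beta(5+k, 9), with mean (5+k)/(5+9+k).
Set (5+k)/(14+k) > 0.91 and solve: k > (0.91·14 − 5)/(1 − 0.91) = 86.000.
The smallest integer exceeding 86.000 is 87.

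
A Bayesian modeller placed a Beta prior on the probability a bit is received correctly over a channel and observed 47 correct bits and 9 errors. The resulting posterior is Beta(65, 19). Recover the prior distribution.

A Beta(α, β) prior with s successes and f failures in binomial data gives a Beta(α+s, β+f) posterior.
Subtract the data counts: 65−47=18, 19−9=10.

Beta(18, 10)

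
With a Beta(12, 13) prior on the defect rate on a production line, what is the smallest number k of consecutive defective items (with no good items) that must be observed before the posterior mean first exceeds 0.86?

k = 68

After k defective items and 0 good items the posterior is Beta(12+k, 13), with mean (12+k)/(12+13+k).
Set (12+k)/(25+k) > 0.86 and solve: k > (0.86·25 − 12)/(1 − 0.86) = 67.857.
The smallest integer exceeding 67.857 is 68.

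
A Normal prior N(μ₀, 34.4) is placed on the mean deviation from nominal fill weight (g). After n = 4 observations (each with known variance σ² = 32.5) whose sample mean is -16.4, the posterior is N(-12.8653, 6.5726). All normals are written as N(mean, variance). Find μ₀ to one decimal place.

With known observation variance, the Normal–Normal posterior has precision τ_n = τ₀ + n/σ² and mean μ_n = (τ₀μ₀ + (n/σ²)x̄)/τ_n.
Here τ₀ = 1/34.4 = 0.029070 and τ_data = 4/32.5 = 0.123077, so τ_n = 0.152147.
Rearranging for μ₀: μ₀ = (μ_n·τ_n − τ_data·x̄)/τ₀ = (-12.8653·0.152147 − 0.123077·-16.4) / 0.029070 = 0.061046/0.029070 ≈ 2.1.

μ₀ = 2.1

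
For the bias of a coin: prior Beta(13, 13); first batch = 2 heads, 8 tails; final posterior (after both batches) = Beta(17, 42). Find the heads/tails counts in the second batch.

Because Beta–binomial updating is additive in the counts, the combined data contributed (α_post−α_prior, β_post−β_prior) successes and failures.
Total across both batches: 17−13=4 heads, 42−13=29 tails.
Subtract the first batch: 4−2=2 heads and 29−8=21 tails.

2 heads and 21 tails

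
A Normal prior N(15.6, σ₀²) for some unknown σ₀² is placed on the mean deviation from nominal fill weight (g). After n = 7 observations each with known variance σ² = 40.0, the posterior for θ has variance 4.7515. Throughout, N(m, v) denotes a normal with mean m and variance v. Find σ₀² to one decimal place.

σ₀² = 28.2

Posterior precision equals prior precision plus data precision: 1/σ_n² = 1/σ₀² + n/σ².
So 1/σ₀² = 1/4.7515 − 7/40.0 = 0.210460 − 0.175000 = 0.035460.
Hence σ₀² = 1/0.035460 ≈ 28.2.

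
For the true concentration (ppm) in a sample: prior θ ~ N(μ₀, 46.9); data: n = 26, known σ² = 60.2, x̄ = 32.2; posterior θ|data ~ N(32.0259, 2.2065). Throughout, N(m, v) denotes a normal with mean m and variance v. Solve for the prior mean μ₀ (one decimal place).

The posterior mean is a precision-weighted average: μ_n = (τ₀μ₀ + τ_data·x̄)/(τ₀+τ_data), with τ₀=1/σ₀² and τ_data=n/σ².
Here τ₀ = 1/46.9 = 0.021322 and τ_data = 26/60.2 = 0.431894, so τ_n = 0.453216.
Rearranging for μ₀: μ₀ = (μ_n·τ_n − τ_data·x̄)/τ₀ = (32.0259·0.453216 − 0.431894·32.2) / 0.021322 = 0.607663/0.021322 ≈ 28.5.

μ₀ = 28.5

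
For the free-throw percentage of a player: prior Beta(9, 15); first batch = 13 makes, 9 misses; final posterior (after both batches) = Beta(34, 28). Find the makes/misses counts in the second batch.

12 makes and 4 misses

Sequential conjugate updates are equivalent to a single update on the pooled data, so total successes = posterior α − prior α and total failures = posterior β − prior β.
Total across both batches: 34−9=25 makes, 28−15=13 misses.
Subtract the first batch: 25−13=12 makes and 13−9=4 misses.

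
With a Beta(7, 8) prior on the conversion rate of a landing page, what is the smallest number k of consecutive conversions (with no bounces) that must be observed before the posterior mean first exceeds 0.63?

After k conversions and 0 bounces the posterior is Beta(7+k, 8), with mean (7+k)/(7+8+k).
Set (7+k)/(15+k) > 0.63 and solve: k > (0.63·15 − 7)/(1 − 0.63) = 6.622.
The smallest integer exceeding 6.622 is 7, and checking k=7: (14)/(22) = 0.6364 > 0.63.

k = 7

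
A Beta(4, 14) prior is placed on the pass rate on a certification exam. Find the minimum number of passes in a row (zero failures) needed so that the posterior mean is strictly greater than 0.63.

After k passes and 0 failures the posterior is Beta(4+k, 14), with mean (4+k)/(4+14+k).
Set (4+k)/(18+k) > 0.63 and solve: k > (0.63·18 − 4)/(1 − 0.63) = 19.838.
The smallest integer exceeding 19.838 is 20.

k = 20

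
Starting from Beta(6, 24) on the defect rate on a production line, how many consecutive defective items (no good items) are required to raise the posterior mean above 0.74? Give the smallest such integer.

After k defective items and 0 good items the posterior is Beta(6+k, 24), with mean (6+k)/(6+24+k).
Set (6+k)/(30+k) > 0.74 and solve: k > (0.74·30 − 6)/(1 − 0.74) = 62.308.
The smallest integer exceeding 62.308 is 63, and checking k=63: (69)/(93) = 0.7419 > 0.74.

k = 63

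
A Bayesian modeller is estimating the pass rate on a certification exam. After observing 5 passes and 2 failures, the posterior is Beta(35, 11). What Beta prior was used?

Beta(30, 9)

A Beta(a, b) prior with s successes and f failures in binomial data gives a Beta(a+s, b+f) posterior.
Subtract the data counts: 35−5=30, 11−2=9.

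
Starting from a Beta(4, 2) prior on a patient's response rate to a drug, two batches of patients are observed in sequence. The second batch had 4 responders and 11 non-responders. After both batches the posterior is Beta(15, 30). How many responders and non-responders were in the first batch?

Sequential conjugate updates are equivalent to a single update on the pooled data, so total successes = posterior α − prior α and total failures = posterior β − prior β.
Total across both batches: 15−4=11 responders, 30−2=28 non-responders.
Subtract the second batch: 11−4=7 responders and 28−11=17 non-responders.

7 responders and 17 non-responders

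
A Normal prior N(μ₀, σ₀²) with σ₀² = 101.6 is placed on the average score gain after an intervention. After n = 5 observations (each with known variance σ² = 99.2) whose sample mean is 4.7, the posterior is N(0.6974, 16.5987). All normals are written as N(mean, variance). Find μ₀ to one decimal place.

μ₀ = -19.8

The posterior mean is a precision-weighted average: μ_n = (τ₀μ₀ + τ_data·x̄)/(τ₀+τ_data), with τ₀=1/σ₀² and τ_data=n/σ².
Here τ₀ = 1/101.6 = 0.009843 and τ_data = 5/99.2 = 0.050403, so τ_n = 0.060246.
Rearranging for μ₀: μ₀ = (μ_n·τ_n − τ_data·x̄)/τ₀ = (0.6974·0.060246 − 0.050403·4.7) / 0.009843 = -0.194879/0.009843 ≈ -19.8.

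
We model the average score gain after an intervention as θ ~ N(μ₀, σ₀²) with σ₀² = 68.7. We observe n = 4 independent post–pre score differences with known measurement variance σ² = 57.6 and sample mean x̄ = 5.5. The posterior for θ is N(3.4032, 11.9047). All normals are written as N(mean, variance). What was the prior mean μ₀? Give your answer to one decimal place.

The posterior mean is a precision-weighted average: μ_n = (τ₀μ₀ + τ_data·x̄)/(τ₀+τ_data), with τ₀=1/σ₀² and τ_data=n/σ².
Here τ₀ = 1/68.7 = 0.014556 and τ_data = 4/57.6 = 0.069444, so τ_n = 0.084000.
Rearranging for μ₀: μ₀ = (μ_n·τ_n − τ_data·x̄)/τ₀ = (3.4032·0.084000 − 0.069444·5.5) / 0.014556 = -0.096073/0.014556 ≈ -6.6.

μ₀ = -6.6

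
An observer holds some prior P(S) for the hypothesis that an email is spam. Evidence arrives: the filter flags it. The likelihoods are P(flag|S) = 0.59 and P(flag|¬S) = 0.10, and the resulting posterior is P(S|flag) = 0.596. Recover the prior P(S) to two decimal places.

P(S) = 0.20

In odds form, posterior odds = prior odds × likelihood ratio, so prior odds = posterior odds ÷ LR.
Posterior odds = 0.596/(1−0.596) = 1.4752. LR = 0.59/0.10 = 5.9000.
Prior odds = 1.4752/5.9000 = 0.2500, so P(S) = 0.2500/(1+0.2500) ≈ 0.20.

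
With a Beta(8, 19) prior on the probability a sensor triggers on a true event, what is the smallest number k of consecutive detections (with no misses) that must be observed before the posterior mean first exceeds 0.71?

After k detections and 0 misses the posterior is Beta(8+k, 19), with mean (8+k)/(8+19+k).
Set (8+k)/(27+k) > 0.71 and solve: k > (0.71·27 − 8)/(1 − 0.71) = 38.517.
The smallest integer exceeding 38.517 is 39, and checking k=39: (47)/(66) = 0.7121 > 0.71.

k = 39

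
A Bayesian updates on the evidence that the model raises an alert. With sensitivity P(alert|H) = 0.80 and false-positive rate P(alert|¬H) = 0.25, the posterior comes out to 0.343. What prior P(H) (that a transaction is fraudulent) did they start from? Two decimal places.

Bayes' rule in odds form gives O(H|E) = O(H)·[P(E|H)/P(E|¬H)], hence O(H) = O(H|E)/LR.
Posterior odds = 0.343/(1−0.343) = 0.5221. LR = 0.80/0.25 = 3.2000.
Prior odds = 0.5221/3.2000 = 0.1632, so P(H) = 0.1632/(1+0.1632) ≈ 0.14.

P(H) = 0.14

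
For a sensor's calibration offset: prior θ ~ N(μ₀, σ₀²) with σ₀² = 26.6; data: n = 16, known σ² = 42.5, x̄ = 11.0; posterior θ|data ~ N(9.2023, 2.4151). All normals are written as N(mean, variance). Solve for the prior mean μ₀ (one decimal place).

With known observation variance, the Normal–Normal posterior has precision τ_n = τ₀ + n/σ² and mean μ_n = (τ₀μ₀ + (n/σ²)x̄)/τ_n.
Here τ₀ = 1/26.6 = 0.037594 and τ_data = 16/42.5 = 0.376471, so τ_n = 0.414065.
Rearranging for μ₀: μ₀ = (μ_n·τ_n − τ_data·x̄)/τ₀ = (9.2023·0.414065 − 0.376471·11.0) / 0.037594 = -0.330831/0.037594 ≈ -8.8.

μ₀ = -8.8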